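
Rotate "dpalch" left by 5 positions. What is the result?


Input: "dpalch", rotate left by 5
First 5 characters: "dpalc"
Remaining characters: "h"
Concatenate remaining + first: "h" + "dpalc" = "hdpalc"

hdpalc


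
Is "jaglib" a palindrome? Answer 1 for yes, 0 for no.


Input: jaglib
Reversed: bilgaj
  Compare pos 0 ('j') with pos 5 ('b'): MISMATCH
  Compare pos 1 ('a') with pos 4 ('i'): MISMATCH
  Compare pos 2 ('g') with pos 3 ('l'): MISMATCH
Result: not a palindrome

0


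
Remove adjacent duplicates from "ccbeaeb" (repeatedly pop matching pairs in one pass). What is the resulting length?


Input: ccbeaeb
Stack-based adjacent duplicate removal:
  Read 'c': push. Stack: c
  Read 'c': matches stack top 'c' => pop. Stack: (empty)
  Read 'b': push. Stack: b
  Read 'e': push. Stack: be
  Read 'a': push. Stack: bea
  Read 'e': push. Stack: beae
  Read 'b': push. Stack: beaeb
Final stack: "beaeb" (length 5)

5


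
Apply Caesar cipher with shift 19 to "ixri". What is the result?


Caesar cipher: shift "ixri" by 19
  'i' (pos 8) + 19 = pos 1 = 'b'
  'x' (pos 23) + 19 = pos 16 = 'q'
  'r' (pos 17) + 19 = pos 10 = 'k'
  'i' (pos 8) + 19 = pos 1 = 'b'
Result: bqkb

bqkb


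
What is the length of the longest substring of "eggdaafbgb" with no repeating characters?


Input: "eggdaafbgb"
Sliding window (track last position of each char):
  Position 0 ('e'): window [0,0] length 1 -- new best
  Position 1 ('g'): window [0,1] length 2 -- new best
  Position 2 ('g'): repeat (last at 1), move window start to 2
  Position 2 ('g'): window [2,2] length 1
  Position 3 ('d'): window [2,3] length 2
  Position 4 ('a'): window [2,4] length 3 -- new best
  Position 5 ('a'): repeat (last at 4), move window start to 5
  Position 5 ('a'): window [5,5] length 1
  Position 6 ('f'): window [5,6] length 2
  Position 7 ('b'): window [5,7] length 3
  Position 8 ('g'): window [5,8] length 4 -- new best
  Position 9 ('b'): repeat (last at 7), move window start to 8
  Position 9 ('b'): window [8,9] length 2
Longest substring with no repeats: "afbg" with length 4

4


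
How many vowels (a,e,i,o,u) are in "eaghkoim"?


Input: eaghkoim
Checking each character:
  'e' at position 0: vowel (running total: 1)
  'a' at position 1: vowel (running total: 2)
  'g' at position 2: consonant
  'h' at position 3: consonant
  'k' at position 4: consonant
  'o' at position 5: vowel (running total: 3)
  'i' at position 6: vowel (running total: 4)
  'm' at position 7: consonant
Total vowels: 4

4


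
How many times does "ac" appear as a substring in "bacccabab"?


Searching for "ac" in "bacccabab"
Scanning each position:
  Position 0: "ba" => no
  Position 1: "ac" => MATCH
  Position 2: "cc" => no
  Position 3: "cc" => no
  Position 4: "ca" => no
  Position 5: "ab" => no
  Position 6: "ba" => no
  Position 7: "ab" => no
Total occurrences: 1

1


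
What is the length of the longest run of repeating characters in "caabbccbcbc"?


Input: "caabbccbcbc"
Scanning for longest run:
  Position 1 ('a'): new char, reset run to 1
  Position 2 ('a'): continues run of 'a', length=2
  Position 3 ('b'): new char, reset run to 1
  Position 4 ('b'): continues run of 'b', length=2
  Position 5 ('c'): new char, reset run to 1
  Position 6 ('c'): continues run of 'c', length=2
  Position 7 ('b'): new char, reset run to 1
  Position 8 ('c'): new char, reset run to 1
  Position 9 ('b'): new char, reset run to 1
  Position 10 ('c'): new char, reset run to 1
Longest run: 'a' with length 2

2


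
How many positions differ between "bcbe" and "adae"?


Comparing "bcbe" and "adae" position by position:
  Position 0: 'b' vs 'a' => DIFFER
  Position 1: 'c' vs 'd' => DIFFER
  Position 2: 'b' vs 'a' => DIFFER
  Position 3: 'e' vs 'e' => same
Positions that differ: 3

3


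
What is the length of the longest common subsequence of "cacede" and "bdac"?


LCS of "cacede" and "bdac"
DP table:
           b    d    a    c
      0    0    0    0    0
  c   0    0    0    0    1
  a   0    0    0    1    1
  c   0    0    0    1    2
  e   0    0    0    1    2
  d   0    0    1    1    2
  e   0    0    1    1    2
LCS length = dp[6][4] = 2

2


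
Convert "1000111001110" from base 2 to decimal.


Input: "1000111001110" in base 2
Positional expansion:
  Digit '1' (value 1) x 2^12 = 4096
  Digit '0' (value 0) x 2^11 = 0
  Digit '0' (value 0) x 2^10 = 0
  Digit '0' (value 0) x 2^9 = 0
  Digit '1' (value 1) x 2^8 = 256
  Digit '1' (value 1) x 2^7 = 128
  Digit '1' (value 1) x 2^6 = 64
  Digit '0' (value 0) x 2^5 = 0
  Digit '0' (value 0) x 2^4 = 0
  Digit '1' (value 1) x 2^3 = 8
  Digit '1' (value 1) x 2^2 = 4
  Digit '1' (value 1) x 2^1 = 2
  Digit '0' (value 0) x 2^0 = 0
Sum = 4558

4558


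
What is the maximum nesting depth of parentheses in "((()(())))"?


Input: "((()(())))"
Tracking depth:
  Position 0 '(': depth becomes 1
  Position 1 '(': depth becomes 2
  Position 2 '(': depth becomes 3
  Position 3 ')': depth becomes 2
  Position 4 '(': depth becomes 3
  Position 5 '(': depth becomes 4
  Position 6 ')': depth becomes 3
  Position 7 ')': depth becomes 2
  Position 8 ')': depth becomes 1
  Position 9 ')': depth becomes 0
Maximum depth reached: 4

4


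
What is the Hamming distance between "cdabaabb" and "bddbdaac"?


Comparing "cdabaabb" and "bddbdaac" position by position:
  Position 0: 'c' vs 'b' => differ
  Position 1: 'd' vs 'd' => same
  Position 2: 'a' vs 'd' => differ
  Position 3: 'b' vs 'b' => same
  Position 4: 'a' vs 'd' => differ
  Position 5: 'a' vs 'a' => same
  Position 6: 'b' vs 'a' => differ
  Position 7: 'b' vs 'c' => differ
Total differences (Hamming distance): 5

5


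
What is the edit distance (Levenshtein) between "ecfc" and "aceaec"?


Computing edit distance: "ecfc" -> "aceaec"
DP table:
           a    c    e    a    e    c
      0    1    2    3    4    5    6
  e   1    1    2    2    3    4    5
  c   2    2    1    2    3    4    4
  f   3    3    2    2    3    4    5
  c   4    4    3    3    3    4    4
Edit distance = dp[4][6] = 4

4


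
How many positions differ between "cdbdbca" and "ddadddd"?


Comparing "cdbdbca" and "ddadddd" position by position:
  Position 0: 'c' vs 'd' => DIFFER
  Position 1: 'd' vs 'd' => same
  Position 2: 'b' vs 'a' => DIFFER
  Position 3: 'd' vs 'd' => same
  Position 4: 'b' vs 'd' => DIFFER
  Position 5: 'c' vs 'd' => DIFFER
  Position 6: 'a' vs 'd' => DIFFER
Positions that differ: 5

5


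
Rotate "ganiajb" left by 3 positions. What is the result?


Input: "ganiajb", rotate left by 3
First 3 characters: "gan"
Remaining characters: "iajb"
Concatenate remaining + first: "iajb" + "gan" = "iajbgan"

iajbgan


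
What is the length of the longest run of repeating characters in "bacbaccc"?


Input: "bacbaccc"
Scanning for longest run:
  Position 1 ('a'): new char, reset run to 1
  Position 2 ('c'): new char, reset run to 1
  Position 3 ('b'): new char, reset run to 1
  Position 4 ('a'): new char, reset run to 1
  Position 5 ('c'): new char, reset run to 1
  Position 6 ('c'): continues run of 'c', length=2
  Position 7 ('c'): continues run of 'c', length=3
Longest run: 'c' with length 3

3


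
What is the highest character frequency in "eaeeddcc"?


Input: eaeeddcc
Character counts:
  'a': 1
  'c': 2
  'd': 2
  'e': 3
Maximum frequency: 3

3


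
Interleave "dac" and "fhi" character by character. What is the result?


Interleaving "dac" and "fhi":
  Position 0: 'd' from first, 'f' from second => "df"
  Position 1: 'a' from first, 'h' from second => "ah"
  Position 2: 'c' from first, 'i' from second => "ci"
Result: dfahci

dfahci


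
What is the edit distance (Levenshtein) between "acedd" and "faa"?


Computing edit distance: "acedd" -> "faa"
DP table:
           f    a    a
      0    1    2    3
  a   1    1    1    2
  c   2    2    2    2
  e   3    3    3    3
  d   4    4    4    4
  d   5    5    5    5
Edit distance = dp[5][3] = 5

5


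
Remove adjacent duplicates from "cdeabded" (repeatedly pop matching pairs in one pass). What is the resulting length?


Input: cdeabded
Stack-based adjacent duplicate removal:
  Read 'c': push. Stack: c
  Read 'd': push. Stack: cd
  Read 'e': push. Stack: cde
  Read 'a': push. Stack: cdea
  Read 'b': push. Stack: cdeab
  Read 'd': push. Stack: cdeabd
  Read 'e': push. Stack: cdeabde
  Read 'd': push. Stack: cdeabded
Final stack: "cdeabded" (length 8)

8


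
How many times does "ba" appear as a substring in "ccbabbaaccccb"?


Searching for "ba" in "ccbabbaaccccb"
Scanning each position:
  Position 0: "cc" => no
  Position 1: "cb" => no
  Position 2: "ba" => MATCH
  Position 3: "ab" => no
  Position 4: "bb" => no
  Position 5: "ba" => MATCH
  Position 6: "aa" => no
  Position 7: "ac" => no
  Position 8: "cc" => no
  Position 9: "cc" => no
  Position 10: "cc" => no
  Position 11: "cb" => no
Total occurrences: 2

2


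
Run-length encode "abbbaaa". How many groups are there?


Input: abbbaaa
Scanning for consecutive runs:
  Group 1: 'a' x 1 (positions 0-0)
  Group 2: 'b' x 3 (positions 1-3)
  Group 3: 'a' x 3 (positions 4-6)
Total groups: 3

3


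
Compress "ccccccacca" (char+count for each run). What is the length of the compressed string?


Input: ccccccacca
Runs:
  'c' x 6 => "c6"
  'a' x 1 => "a1"
  'c' x 2 => "c2"
  'a' x 1 => "a1"
Compressed: "c6a1c2a1"
Compressed length: 8

8


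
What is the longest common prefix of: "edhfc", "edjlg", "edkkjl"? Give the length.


Words: edhfc, edjlg, edkkjl
  Position 0: all 'e' => match
  Position 1: all 'd' => match
  Position 2: ('h', 'j', 'k') => mismatch, stop
LCP = "ed" (length 2)

2


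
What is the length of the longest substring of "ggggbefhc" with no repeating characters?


Input: "ggggbefhc"
Sliding window (track last position of each char):
  Position 0 ('g'): window [0,0] length 1 -- new best
  Position 1 ('g'): repeat (last at 0), move window start to 1
  Position 1 ('g'): window [1,1] length 1
  Position 2 ('g'): repeat (last at 1), move window start to 2
  Position 2 ('g'): window [2,2] length 1
  Position 3 ('g'): repeat (last at 2), move window start to 3
  Position 3 ('g'): window [3,3] length 1
  Position 4 ('b'): window [3,4] length 2 -- new best
  Position 5 ('e'): window [3,5] length 3 -- new best
  Position 6 ('f'): window [3,6] length 4 -- new best
  Position 7 ('h'): window [3,7] length 5 -- new best
  Position 8 ('c'): window [3,8] length 6 -- new best
Longest substring with no repeats: "gbefhc" with length 6

6


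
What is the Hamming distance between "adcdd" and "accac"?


Comparing "adcdd" and "accac" position by position:
  Position 0: 'a' vs 'a' => same
  Position 1: 'd' vs 'c' => differ
  Position 2: 'c' vs 'c' => same
  Position 3: 'd' vs 'a' => differ
  Position 4: 'd' vs 'c' => differ
Total differences (Hamming distance): 3

3


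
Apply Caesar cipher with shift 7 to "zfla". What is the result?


Caesar cipher: shift "zfla" by 7
  'z' (pos 25) + 7 = pos 6 = 'g'
  'f' (pos 5) + 7 = pos 12 = 'm'
  'l' (pos 11) + 7 = pos 18 = 's'
  'a' (pos 0) + 7 = pos 7 = 'h'
Result: gmsh

gmsh


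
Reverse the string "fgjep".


Input: fgjep
Reading characters right to left:
  Position 4: 'p'
  Position 3: 'e'
  Position 2: 'j'
  Position 1: 'g'
  Position 0: 'f'
Reversed: pejgf

pejgf


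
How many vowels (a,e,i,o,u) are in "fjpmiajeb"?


Input: fjpmiajeb
Checking each character:
  'f' at position 0: consonant
  'j' at position 1: consonant
  'p' at position 2: consonant
  'm' at position 3: consonant
  'i' at position 4: vowel (running total: 1)
  'a' at position 5: vowel (running total: 2)
  'j' at position 6: consonant
  'e' at position 7: vowel (running total: 3)
  'b' at position 8: consonant
Total vowels: 3

3


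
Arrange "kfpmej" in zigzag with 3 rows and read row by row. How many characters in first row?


Zigzag "kfpmej" into 3 rows:
Placing characters:
  'k' => row 0
  'f' => row 1
  'p' => row 2
  'm' => row 1
  'e' => row 0
  'j' => row 1
Rows:
  Row 0: "ke"
  Row 1: "fmj"
  Row 2: "p"
First row length: 2

2


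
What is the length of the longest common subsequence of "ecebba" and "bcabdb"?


LCS of "ecebba" and "bcabdb"
DP table:
           b    c    a    b    d    b
      0    0    0    0    0    0    0
  e   0    0    0    0    0    0    0
  c   0    0    1    1    1    1    1
  e   0    0    1    1    1    1    1
  b   0    1    1    1    2    2    2
  b   0    1    1    1    2    2    3
  a   0    1    1    2    2    2    3
LCS length = dp[6][6] = 3

3


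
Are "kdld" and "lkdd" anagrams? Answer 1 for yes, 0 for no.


Strings: "kdld", "lkdd"
Sorted first:  ddkl
Sorted second: ddkl
Sorted forms match => anagrams

1


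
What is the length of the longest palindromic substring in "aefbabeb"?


Input: "aefbabeb"
Checking substrings for palindromes:
  [3:6] "bab" (len 3) => palindrome
  [5:8] "beb" (len 3) => palindrome
Longest palindromic substring: "bab" with length 3

3


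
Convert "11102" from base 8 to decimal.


Input: "11102" in base 8
Positional expansion:
  Digit '1' (value 1) x 8^4 = 4096
  Digit '1' (value 1) x 8^3 = 512
  Digit '1' (value 1) x 8^2 = 64
  Digit '0' (value 0) x 8^1 = 0
  Digit '2' (value 2) x 8^0 = 2
Sum = 4674

4674


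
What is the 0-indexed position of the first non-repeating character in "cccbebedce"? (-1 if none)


Input: cccbebedce
Character frequencies:
  'b': 2
  'c': 4
  'd': 1
  'e': 3
Scanning left to right for freq == 1:
  Position 0 ('c'): freq=4, skip
  Position 1 ('c'): freq=4, skip
  Position 2 ('c'): freq=4, skip
  Position 3 ('b'): freq=2, skip
  Position 4 ('e'): freq=3, skip
  Position 5 ('b'): freq=2, skip
  Position 6 ('e'): freq=3, skip
  Position 7 ('d'): unique! => answer = 7

7


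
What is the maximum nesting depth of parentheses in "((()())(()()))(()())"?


Input: "((()())(()()))(()())"
Tracking depth:
  Position 0 '(': depth becomes 1
  Position 1 '(': depth becomes 2
  Position 2 '(': depth becomes 3
  Position 3 ')': depth becomes 2
  Position 4 '(': depth becomes 3
  Position 5 ')': depth becomes 2
  Position 6 ')': depth becomes 1
  Position 7 '(': depth becomes 2
  Position 8 '(': depth becomes 3
  Position 9 ')': depth becomes 2
  Position 10 '(': depth becomes 3
  Position 11 ')': depth becomes 2
  Position 12 ')': depth becomes 1
  Position 13 ')': depth becomes 0
  Position 14 '(': depth becomes 1
  Position 15 '(': depth becomes 2
  Position 16 ')': depth becomes 1
  Position 17 '(': depth becomes 2
  Position 18 ')': depth becomes 1
  Position 19 ')': depth becomes 0
Maximum depth reached: 3

3


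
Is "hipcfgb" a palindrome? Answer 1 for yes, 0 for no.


Input: hipcfgb
Reversed: bgfcpih
  Compare pos 0 ('h') with pos 6 ('b'): MISMATCH
  Compare pos 1 ('i') with pos 5 ('g'): MISMATCH
  Compare pos 2 ('p') with pos 4 ('f'): MISMATCH
Result: not a palindrome

0


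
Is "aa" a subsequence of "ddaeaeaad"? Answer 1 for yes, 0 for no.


Check if "aa" is a subsequence of "ddaeaeaad"
Greedy scan:
  Position 0 ('d'): no match needed
  Position 1 ('d'): no match needed
  Position 2 ('a'): matches sub[0] = 'a'
  Position 3 ('e'): no match needed
  Position 4 ('a'): matches sub[1] = 'a'
  Position 5 ('e'): no match needed
  Position 6 ('a'): no match needed
  Position 7 ('a'): no match needed
  Position 8 ('d'): no match needed
All 2 characters matched => is a subsequence

1


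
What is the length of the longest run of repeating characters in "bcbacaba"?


Input: "bcbacaba"
Scanning for longest run:
  Position 1 ('c'): new char, reset run to 1
  Position 2 ('b'): new char, reset run to 1
  Position 3 ('a'): new char, reset run to 1
  Position 4 ('c'): new char, reset run to 1
  Position 5 ('a'): new char, reset run to 1
  Position 6 ('b'): new char, reset run to 1
  Position 7 ('a'): new char, reset run to 1
Longest run: 'b' with length 1

1


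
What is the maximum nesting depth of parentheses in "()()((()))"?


Input: "()()((()))"
Tracking depth:
  Position 0 '(': depth becomes 1
  Position 1 ')': depth becomes 0
  Position 2 '(': depth becomes 1
  Position 3 ')': depth becomes 0
  Position 4 '(': depth becomes 1
  Position 5 '(': depth becomes 2
  Position 6 '(': depth becomes 3
  Position 7 ')': depth becomes 2
  Position 8 ')': depth becomes 1
  Position 9 ')': depth becomes 0
Maximum depth reached: 3

3


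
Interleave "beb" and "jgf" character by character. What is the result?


Interleaving "beb" and "jgf":
  Position 0: 'b' from first, 'j' from second => "bj"
  Position 1: 'e' from first, 'g' from second => "eg"
  Position 2: 'b' from first, 'f' from second => "bf"
Result: bjegbf

bjegbf


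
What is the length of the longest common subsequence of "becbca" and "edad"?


LCS of "becbca" and "edad"
DP table:
           e    d    a    d
      0    0    0    0    0
  b   0    0    0    0    0
  e   0    1    1    1    1
  c   0    1    1    1    1
  b   0    1    1    1    1
  c   0    1    1    1    1
  a   0    1    1    2    2
LCS length = dp[6][4] = 2

2


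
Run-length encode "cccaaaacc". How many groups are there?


Input: cccaaaacc
Scanning for consecutive runs:
  Group 1: 'c' x 3 (positions 0-2)
  Group 2: 'a' x 4 (positions 3-6)
  Group 3: 'c' x 2 (positions 7-8)
Total groups: 3

3


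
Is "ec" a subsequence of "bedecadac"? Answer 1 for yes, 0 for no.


Check if "ec" is a subsequence of "bedecadac"
Greedy scan:
  Position 0 ('b'): no match needed
  Position 1 ('e'): matches sub[0] = 'e'
  Position 2 ('d'): no match needed
  Position 3 ('e'): no match needed
  Position 4 ('c'): matches sub[1] = 'c'
  Position 5 ('a'): no match needed
  Position 6 ('d'): no match needed
  Position 7 ('a'): no match needed
  Position 8 ('c'): no match needed
All 2 characters matched => is a subsequence

1


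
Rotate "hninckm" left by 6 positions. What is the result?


Input: "hninckm", rotate left by 6
First 6 characters: "hninck"
Remaining characters: "m"
Concatenate remaining + first: "m" + "hninck" = "mhninck"

mhninck


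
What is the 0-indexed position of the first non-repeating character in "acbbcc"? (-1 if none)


Input: acbbcc
Character frequencies:
  'a': 1
  'b': 2
  'c': 3
Scanning left to right for freq == 1:
  Position 0 ('a'): unique! => answer = 0

0


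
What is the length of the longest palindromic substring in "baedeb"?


Input: "baedeb"
Checking substrings for palindromes:
  [2:5] "ede" (len 3) => palindrome
Longest palindromic substring: "ede" with length 3

3


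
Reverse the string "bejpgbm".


Input: bejpgbm
Reading characters right to left:
  Position 6: 'm'
  Position 5: 'b'
  Position 4: 'g'
  Position 3: 'p'
  Position 2: 'j'
  Position 1: 'e'
  Position 0: 'b'
Reversed: mbgpjeb

mbgpjeb


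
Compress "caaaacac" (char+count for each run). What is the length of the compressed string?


Input: caaaacac
Runs:
  'c' x 1 => "c1"
  'a' x 4 => "a4"
  'c' x 1 => "c1"
  'a' x 1 => "a1"
  'c' x 1 => "c1"
Compressed: "c1a4c1a1c1"
Compressed length: 10

10


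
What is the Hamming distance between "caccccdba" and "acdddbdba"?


Comparing "caccccdba" and "acdddbdba" position by position:
  Position 0: 'c' vs 'a' => differ
  Position 1: 'a' vs 'c' => differ
  Position 2: 'c' vs 'd' => differ
  Position 3: 'c' vs 'd' => differ
  Position 4: 'c' vs 'd' => differ
  Position 5: 'c' vs 'b' => differ
  Position 6: 'd' vs 'd' => same
  Position 7: 'b' vs 'b' => same
  Position 8: 'a' vs 'a' => same
Total differences (Hamming distance): 6

6


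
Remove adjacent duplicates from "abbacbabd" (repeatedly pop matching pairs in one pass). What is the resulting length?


Input: abbacbabd
Stack-based adjacent duplicate removal:
  Read 'a': push. Stack: a
  Read 'b': push. Stack: ab
  Read 'b': matches stack top 'b' => pop. Stack: a
  Read 'a': matches stack top 'a' => pop. Stack: (empty)
  Read 'c': push. Stack: c
  Read 'b': push. Stack: cb
  Read 'a': push. Stack: cba
  Read 'b': push. Stack: cbab
  Read 'd': push. Stack: cbabd
Final stack: "cbabd" (length 5)

5


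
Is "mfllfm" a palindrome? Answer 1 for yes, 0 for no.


Input: mfllfm
Reversed: mfllfm
  Compare pos 0 ('m') with pos 5 ('m'): match
  Compare pos 1 ('f') with pos 4 ('f'): match
  Compare pos 2 ('l') with pos 3 ('l'): match
Result: palindrome

1


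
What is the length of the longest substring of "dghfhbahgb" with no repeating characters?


Input: "dghfhbahgb"
Sliding window (track last position of each char):
  Position 0 ('d'): window [0,0] length 1 -- new best
  Position 1 ('g'): window [0,1] length 2 -- new best
  Position 2 ('h'): window [0,2] length 3 -- new best
  Position 3 ('f'): window [0,3] length 4 -- new best
  Position 4 ('h'): repeat (last at 2), move window start to 3
  Position 4 ('h'): window [3,4] length 2
  Position 5 ('b'): window [3,5] length 3
  Position 6 ('a'): window [3,6] length 4
  Position 7 ('h'): repeat (last at 4), move window start to 5
  Position 7 ('h'): window [5,7] length 3
  Position 8 ('g'): window [5,8] length 4
  Position 9 ('b'): repeat (last at 5), move window start to 6
  Position 9 ('b'): window [6,9] length 4
Longest substring with no repeats: "dghf" with length 4

4


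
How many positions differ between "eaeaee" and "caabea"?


Comparing "eaeaee" and "caabea" position by position:
  Position 0: 'e' vs 'c' => DIFFER
  Position 1: 'a' vs 'a' => same
  Position 2: 'e' vs 'a' => DIFFER
  Position 3: 'a' vs 'b' => DIFFER
  Position 4: 'e' vs 'e' => same
  Position 5: 'e' vs 'a' => DIFFER
Positions that differ: 4

4


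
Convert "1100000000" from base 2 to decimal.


Input: "1100000000" in base 2
Positional expansion:
  Digit '1' (value 1) x 2^9 = 512
  Digit '1' (value 1) x 2^8 = 256
  Digit '0' (value 0) x 2^7 = 0
  Digit '0' (value 0) x 2^6 = 0
  Digit '0' (value 0) x 2^5 = 0
  Digit '0' (value 0) x 2^4 = 0
  Digit '0' (value 0) x 2^3 = 0
  Digit '0' (value 0) x 2^2 = 0
  Digit '0' (value 0) x 2^1 = 0
  Digit '0' (value 0) x 2^0 = 0
Sum = 768

768


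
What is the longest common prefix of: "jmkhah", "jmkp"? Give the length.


Words: jmkhah, jmkp
  Position 0: all 'j' => match
  Position 1: all 'm' => match
  Position 2: all 'k' => match
  Position 3: ('h', 'p') => mismatch, stop
LCP = "jmk" (length 3)

3


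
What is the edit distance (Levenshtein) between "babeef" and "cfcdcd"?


Computing edit distance: "babeef" -> "cfcdcd"
DP table:
           c    f    c    d    c    d
      0    1    2    3    4    5    6
  b   1    1    2    3    4    5    6
  a   2    2    2    3    4    5    6
  b   3    3    3    3    4    5    6
  e   4    4    4    4    4    5    6
  e   5    5    5    5    5    5    6
  f   6    6    5    6    6    6    6
Edit distance = dp[6][6] = 6

6


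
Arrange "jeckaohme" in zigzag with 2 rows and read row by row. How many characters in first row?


Zigzag "jeckaohme" into 2 rows:
Placing characters:
  'j' => row 0
  'e' => row 1
  'c' => row 0
  'k' => row 1
  'a' => row 0
  'o' => row 1
  'h' => row 0
  'm' => row 1
  'e' => row 0
Rows:
  Row 0: "jcahe"
  Row 1: "ekom"
First row length: 5

5


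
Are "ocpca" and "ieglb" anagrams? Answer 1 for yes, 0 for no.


Strings: "ocpca", "ieglb"
Sorted first:  accop
Sorted second: begil
Differ at position 0: 'a' vs 'b' => not anagrams

0


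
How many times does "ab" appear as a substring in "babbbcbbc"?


Searching for "ab" in "babbbcbbc"
Scanning each position:
  Position 0: "ba" => no
  Position 1: "ab" => MATCH
  Position 2: "bb" => no
  Position 3: "bb" => no
  Position 4: "bc" => no
  Position 5: "cb" => no
  Position 6: "bb" => no
  Position 7: "bc" => no
Total occurrences: 1

1


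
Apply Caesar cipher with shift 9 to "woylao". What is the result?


Caesar cipher: shift "woylao" by 9
  'w' (pos 22) + 9 = pos 5 = 'f'
  'o' (pos 14) + 9 = pos 23 = 'x'
  'y' (pos 24) + 9 = pos 7 = 'h'
  'l' (pos 11) + 9 = pos 20 = 'u'
  'a' (pos 0) + 9 = pos 9 = 'j'
  'o' (pos 14) + 9 = pos 23 = 'x'
Result: fxhujx

fxhujx


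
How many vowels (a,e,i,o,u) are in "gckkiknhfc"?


Input: gckkiknhfc
Checking each character:
  'g' at position 0: consonant
  'c' at position 1: consonant
  'k' at position 2: consonant
  'k' at position 3: consonant
  'i' at position 4: vowel (running total: 1)
  'k' at position 5: consonant
  'n' at position 6: consonant
  'h' at position 7: consonant
  'f' at position 8: consonant
  'c' at position 9: consonant
Total vowels: 1

1


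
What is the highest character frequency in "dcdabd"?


Input: dcdabd
Character counts:
  'a': 1
  'b': 1
  'c': 1
  'd': 3
Maximum frequency: 3

3


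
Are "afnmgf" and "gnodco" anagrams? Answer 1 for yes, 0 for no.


Strings: "afnmgf", "gnodco"
Sorted first:  affgmn
Sorted second: cdgnoo
Differ at position 0: 'a' vs 'c' => not anagrams

0


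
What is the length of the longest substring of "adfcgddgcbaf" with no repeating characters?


Input: "adfcgddgcbaf"
Sliding window (track last position of each char):
  Position 0 ('a'): window [0,0] length 1 -- new best
  Position 1 ('d'): window [0,1] length 2 -- new best
  Position 2 ('f'): window [0,2] length 3 -- new best
  Position 3 ('c'): window [0,3] length 4 -- new best
  Position 4 ('g'): window [0,4] length 5 -- new best
  Position 5 ('d'): repeat (last at 1), move window start to 2
  Position 5 ('d'): window [2,5] length 4
  Position 6 ('d'): repeat (last at 5), move window start to 6
  Position 6 ('d'): window [6,6] length 1
  Position 7 ('g'): window [6,7] length 2
  Position 8 ('c'): window [6,8] length 3
  Position 9 ('b'): window [6,9] length 4
  Position 10 ('a'): window [6,10] length 5
  Position 11 ('f'): window [6,11] length 6 -- new best
Longest substring with no repeats: "dgcbaf" with length 6

6


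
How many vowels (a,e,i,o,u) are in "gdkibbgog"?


Input: gdkibbgog
Checking each character:
  'g' at position 0: consonant
  'd' at position 1: consonant
  'k' at position 2: consonant
  'i' at position 3: vowel (running total: 1)
  'b' at position 4: consonant
  'b' at position 5: consonant
  'g' at position 6: consonant
  'o' at position 7: vowel (running total: 2)
  'g' at position 8: consonant
Total vowels: 2

2


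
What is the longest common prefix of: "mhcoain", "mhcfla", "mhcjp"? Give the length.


Words: mhcoain, mhcfla, mhcjp
  Position 0: all 'm' => match
  Position 1: all 'h' => match
  Position 2: all 'c' => match
  Position 3: ('o', 'f', 'j') => mismatch, stop
LCP = "mhc" (length 3)

3


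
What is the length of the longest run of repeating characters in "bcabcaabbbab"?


Input: "bcabcaabbbab"
Scanning for longest run:
  Position 1 ('c'): new char, reset run to 1
  Position 2 ('a'): new char, reset run to 1
  Position 3 ('b'): new char, reset run to 1
  Position 4 ('c'): new char, reset run to 1
  Position 5 ('a'): new char, reset run to 1
  Position 6 ('a'): continues run of 'a', length=2
  Position 7 ('b'): new char, reset run to 1
  Position 8 ('b'): continues run of 'b', length=2
  Position 9 ('b'): continues run of 'b', length=3
  Position 10 ('a'): new char, reset run to 1
  Position 11 ('b'): new char, reset run to 1
Longest run: 'b' with length 3

3


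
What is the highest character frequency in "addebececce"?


Input: addebececce
Character counts:
  'a': 1
  'b': 1
  'c': 3
  'd': 2
  'e': 4
Maximum frequency: 4

4


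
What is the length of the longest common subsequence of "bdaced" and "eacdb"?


LCS of "bdaced" and "eacdb"
DP table:
           e    a    c    d    b
      0    0    0    0    0    0
  b   0    0    0    0    0    1
  d   0    0    0    0    1    1
  a   0    0    1    1    1    1
  c   0    0    1    2    2    2
  e   0    1    1    2    2    2
  d   0    1    1    2    3    3
LCS length = dp[6][5] = 3

3


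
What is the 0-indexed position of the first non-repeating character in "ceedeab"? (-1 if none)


Input: ceedeab
Character frequencies:
  'a': 1
  'b': 1
  'c': 1
  'd': 1
  'e': 3
Scanning left to right for freq == 1:
  Position 0 ('c'): unique! => answer = 0

0


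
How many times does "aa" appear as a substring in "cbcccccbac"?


Searching for "aa" in "cbcccccbac"
Scanning each position:
  Position 0: "cb" => no
  Position 1: "bc" => no
  Position 2: "cc" => no
  Position 3: "cc" => no
  Position 4: "cc" => no
  Position 5: "cc" => no
  Position 6: "cb" => no
  Position 7: "ba" => no
  Position 8: "ac" => no
Total occurrences: 0

0


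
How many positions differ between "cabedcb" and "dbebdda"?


Comparing "cabedcb" and "dbebdda" position by position:
  Position 0: 'c' vs 'd' => DIFFER
  Position 1: 'a' vs 'b' => DIFFER
  Position 2: 'b' vs 'e' => DIFFER
  Position 3: 'e' vs 'b' => DIFFER
  Position 4: 'd' vs 'd' => same
  Position 5: 'c' vs 'd' => DIFFER
  Position 6: 'b' vs 'a' => DIFFER
Positions that differ: 6

6


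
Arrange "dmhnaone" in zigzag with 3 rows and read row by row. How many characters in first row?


Zigzag "dmhnaone" into 3 rows:
Placing characters:
  'd' => row 0
  'm' => row 1
  'h' => row 2
  'n' => row 1
  'a' => row 0
  'o' => row 1
  'n' => row 2
  'e' => row 1
Rows:
  Row 0: "da"
  Row 1: "mnoe"
  Row 2: "hn"
First row length: 2

2


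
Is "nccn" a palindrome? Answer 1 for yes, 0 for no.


Input: nccn
Reversed: nccn
  Compare pos 0 ('n') with pos 3 ('n'): match
  Compare pos 1 ('c') with pos 2 ('c'): match
Result: palindrome

1


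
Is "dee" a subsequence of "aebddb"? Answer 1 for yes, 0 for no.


Check if "dee" is a subsequence of "aebddb"
Greedy scan:
  Position 0 ('a'): no match needed
  Position 1 ('e'): no match needed
  Position 2 ('b'): no match needed
  Position 3 ('d'): matches sub[0] = 'd'
  Position 4 ('d'): no match needed
  Position 5 ('b'): no match needed
Only matched 1/3 characters => not a subsequence

0


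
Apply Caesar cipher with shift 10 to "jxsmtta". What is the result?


Caesar cipher: shift "jxsmtta" by 10
  'j' (pos 9) + 10 = pos 19 = 't'
  'x' (pos 23) + 10 = pos 7 = 'h'
  's' (pos 18) + 10 = pos 2 = 'c'
  'm' (pos 12) + 10 = pos 22 = 'w'
  't' (pos 19) + 10 = pos 3 = 'd'
  't' (pos 19) + 10 = pos 3 = 'd'
  'a' (pos 0) + 10 = pos 10 = 'k'
Result: thcwddk

thcwddk


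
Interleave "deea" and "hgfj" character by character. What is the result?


Interleaving "deea" and "hgfj":
  Position 0: 'd' from first, 'h' from second => "dh"
  Position 1: 'e' from first, 'g' from second => "eg"
  Position 2: 'e' from first, 'f' from second => "ef"
  Position 3: 'a' from first, 'j' from second => "aj"
Result: dhegefaj

dhegefaj


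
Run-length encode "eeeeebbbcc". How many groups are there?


Input: eeeeebbbcc
Scanning for consecutive runs:
  Group 1: 'e' x 5 (positions 0-4)
  Group 2: 'b' x 3 (positions 5-7)
  Group 3: 'c' x 2 (positions 8-9)
Total groups: 3

3


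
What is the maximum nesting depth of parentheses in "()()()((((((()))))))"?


Input: "()()()((((((()))))))"
Tracking depth:
  Position 0 '(': depth becomes 1
  Position 1 ')': depth becomes 0
  Position 2 '(': depth becomes 1
  Position 3 ')': depth becomes 0
  Position 4 '(': depth becomes 1
  Position 5 ')': depth becomes 0
  Position 6 '(': depth becomes 1
  Position 7 '(': depth becomes 2
  Position 8 '(': depth becomes 3
  Position 9 '(': depth becomes 4
  Position 10 '(': depth becomes 5
  Position 11 '(': depth becomes 6
  Position 12 '(': depth becomes 7
  Position 13 ')': depth becomes 6
  Position 14 ')': depth becomes 5
  Position 15 ')': depth becomes 4
  Position 16 ')': depth becomes 3
  Position 17 ')': depth becomes 2
  Position 18 ')': depth becomes 1
  Position 19 ')': depth becomes 0
Maximum depth reached: 7

7


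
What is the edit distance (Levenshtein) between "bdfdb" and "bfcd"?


Computing edit distance: "bdfdb" -> "bfcd"
DP table:
           b    f    c    d
      0    1    2    3    4
  b   1    0    1    2    3
  d   2    1    1    2    2
  f   3    2    1    2    3
  d   4    3    2    2    2
  b   5    4    3    3    3
Edit distance = dp[5][4] = 3

3


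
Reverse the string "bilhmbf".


Input: bilhmbf
Reading characters right to left:
  Position 6: 'f'
  Position 5: 'b'
  Position 4: 'm'
  Position 3: 'h'
  Position 2: 'l'
  Position 1: 'i'
  Position 0: 'b'
Reversed: fbmhlib

fbmhlib


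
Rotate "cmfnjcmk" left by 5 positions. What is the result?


Input: "cmfnjcmk", rotate left by 5
First 5 characters: "cmfnj"
Remaining characters: "cmk"
Concatenate remaining + first: "cmk" + "cmfnj" = "cmkcmfnj"

cmkcmfnj


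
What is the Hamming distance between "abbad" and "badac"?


Comparing "abbad" and "badac" position by position:
  Position 0: 'a' vs 'b' => differ
  Position 1: 'b' vs 'a' => differ
  Position 2: 'b' vs 'd' => differ
  Position 3: 'a' vs 'a' => same
  Position 4: 'd' vs 'c' => differ
Total differences (Hamming distance): 4

4


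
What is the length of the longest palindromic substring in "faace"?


Input: "faace"
Checking substrings for palindromes:
  [1:3] "aa" (len 2) => palindrome
Longest palindromic substring: "aa" with length 2

2


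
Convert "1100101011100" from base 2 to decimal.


Input: "1100101011100" in base 2
Positional expansion:
  Digit '1' (value 1) x 2^12 = 4096
  Digit '1' (value 1) x 2^11 = 2048
  Digit '0' (value 0) x 2^10 = 0
  Digit '0' (value 0) x 2^9 = 0
  Digit '1' (value 1) x 2^8 = 256
  Digit '0' (value 0) x 2^7 = 0
  Digit '1' (value 1) x 2^6 = 64
  Digit '0' (value 0) x 2^5 = 0
  Digit '1' (value 1) x 2^4 = 16
  Digit '1' (value 1) x 2^3 = 8
  Digit '1' (value 1) x 2^2 = 4
  Digit '0' (value 0) x 2^1 = 0
  Digit '0' (value 0) x 2^0 = 0
Sum = 6492

6492


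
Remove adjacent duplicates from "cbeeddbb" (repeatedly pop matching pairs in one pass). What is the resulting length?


Input: cbeeddbb
Stack-based adjacent duplicate removal:
  Read 'c': push. Stack: c
  Read 'b': push. Stack: cb
  Read 'e': push. Stack: cbe
  Read 'e': matches stack top 'e' => pop. Stack: cb
  Read 'd': push. Stack: cbd
  Read 'd': matches stack top 'd' => pop. Stack: cb
  Read 'b': matches stack top 'b' => pop. Stack: c
  Read 'b': push. Stack: cb
Final stack: "cb" (length 2)

2


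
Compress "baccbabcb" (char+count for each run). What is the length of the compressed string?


Input: baccbabcb
Runs:
  'b' x 1 => "b1"
  'a' x 1 => "a1"
  'c' x 2 => "c2"
  'b' x 1 => "b1"
  'a' x 1 => "a1"
  'b' x 1 => "b1"
  'c' x 1 => "c1"
  'b' x 1 => "b1"
Compressed: "b1a1c2b1a1b1c1b1"
Compressed length: 16

16


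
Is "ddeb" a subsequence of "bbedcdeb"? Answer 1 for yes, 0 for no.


Check if "ddeb" is a subsequence of "bbedcdeb"
Greedy scan:
  Position 0 ('b'): no match needed
  Position 1 ('b'): no match needed
  Position 2 ('e'): no match needed
  Position 3 ('d'): matches sub[0] = 'd'
  Position 4 ('c'): no match needed
  Position 5 ('d'): matches sub[1] = 'd'
  Position 6 ('e'): matches sub[2] = 'e'
  Position 7 ('b'): matches sub[3] = 'b'
All 4 characters matched => is a subsequence

1


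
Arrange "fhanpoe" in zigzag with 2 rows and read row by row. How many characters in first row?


Zigzag "fhanpoe" into 2 rows:
Placing characters:
  'f' => row 0
  'h' => row 1
  'a' => row 0
  'n' => row 1
  'p' => row 0
  'o' => row 1
  'e' => row 0
Rows:
  Row 0: "fape"
  Row 1: "hno"
First row length: 4

4


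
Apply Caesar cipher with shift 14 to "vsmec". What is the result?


Caesar cipher: shift "vsmec" by 14
  'v' (pos 21) + 14 = pos 9 = 'j'
  's' (pos 18) + 14 = pos 6 = 'g'
  'm' (pos 12) + 14 = pos 0 = 'a'
  'e' (pos 4) + 14 = pos 18 = 's'
  'c' (pos 2) + 14 = pos 16 = 'q'
Result: jgasq

jgasq


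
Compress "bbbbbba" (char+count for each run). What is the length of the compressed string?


Input: bbbbbba
Runs:
  'b' x 6 => "b6"
  'a' x 1 => "a1"
Compressed: "b6a1"
Compressed length: 4

4


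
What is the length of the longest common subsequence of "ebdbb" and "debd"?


LCS of "ebdbb" and "debd"
DP table:
           d    e    b    d
      0    0    0    0    0
  e   0    0    1    1    1
  b   0    0    1    2    2
  d   0    1    1    2    3
  b   0    1    1    2    3
  b   0    1    1    2    3
LCS length = dp[5][4] = 3

3


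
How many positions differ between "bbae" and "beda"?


Comparing "bbae" and "beda" position by position:
  Position 0: 'b' vs 'b' => same
  Position 1: 'b' vs 'e' => DIFFER
  Position 2: 'a' vs 'd' => DIFFER
  Position 3: 'e' vs 'a' => DIFFER
Positions that differ: 3

3


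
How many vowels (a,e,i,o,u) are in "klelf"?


Input: klelf
Checking each character:
  'k' at position 0: consonant
  'l' at position 1: consonant
  'e' at position 2: vowel (running total: 1)
  'l' at position 3: consonant
  'f' at position 4: consonant
Total vowels: 1

1


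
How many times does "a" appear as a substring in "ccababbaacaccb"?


Searching for "a" in "ccababbaacaccb"
Scanning each position:
  Position 0: "c" => no
  Position 1: "c" => no
  Position 2: "a" => MATCH
  Position 3: "b" => no
  Position 4: "a" => MATCH
  Position 5: "b" => no
  Position 6: "b" => no
  Position 7: "a" => MATCH
  Position 8: "a" => MATCH
  Position 9: "c" => no
  Position 10: "a" => MATCH
  Position 11: "c" => no
  Position 12: "c" => no
  Position 13: "b" => no
Total occurrences: 5

5


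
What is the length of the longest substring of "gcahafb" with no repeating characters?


Input: "gcahafb"
Sliding window (track last position of each char):
  Position 0 ('g'): window [0,0] length 1 -- new best
  Position 1 ('c'): window [0,1] length 2 -- new best
  Position 2 ('a'): window [0,2] length 3 -- new best
  Position 3 ('h'): window [0,3] length 4 -- new best
  Position 4 ('a'): repeat (last at 2), move window start to 3
  Position 4 ('a'): window [3,4] length 2
  Position 5 ('f'): window [3,5] length 3
  Position 6 ('b'): window [3,6] length 4
Longest substring with no repeats: "gcah" with length 4

4


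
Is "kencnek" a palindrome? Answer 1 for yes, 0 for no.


Input: kencnek
Reversed: kencnek
  Compare pos 0 ('k') with pos 6 ('k'): match
  Compare pos 1 ('e') with pos 5 ('e'): match
  Compare pos 2 ('n') with pos 4 ('n'): match
Result: palindrome

1


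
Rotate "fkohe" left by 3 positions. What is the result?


Input: "fkohe", rotate left by 3
First 3 characters: "fko"
Remaining characters: "he"
Concatenate remaining + first: "he" + "fko" = "hefko"

hefko


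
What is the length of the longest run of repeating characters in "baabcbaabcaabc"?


Input: "baabcbaabcaabc"
Scanning for longest run:
  Position 1 ('a'): new char, reset run to 1
  Position 2 ('a'): continues run of 'a', length=2
  Position 3 ('b'): new char, reset run to 1
  Position 4 ('c'): new char, reset run to 1
  Position 5 ('b'): new char, reset run to 1
  Position 6 ('a'): new char, reset run to 1
  Position 7 ('a'): continues run of 'a', length=2
  Position 8 ('b'): new char, reset run to 1
  Position 9 ('c'): new char, reset run to 1
  Position 10 ('a'): new char, reset run to 1
  Position 11 ('a'): continues run of 'a', length=2
  Position 12 ('b'): new char, reset run to 1
  Position 13 ('c'): new char, reset run to 1
Longest run: 'a' with length 2

2


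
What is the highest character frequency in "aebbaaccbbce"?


Input: aebbaaccbbce
Character counts:
  'a': 3
  'b': 4
  'c': 3
  'e': 2
Maximum frequency: 4

4


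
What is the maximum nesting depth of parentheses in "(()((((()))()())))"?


Input: "(()((((()))()())))"
Tracking depth:
  Position 0 '(': depth becomes 1
  Position 1 '(': depth becomes 2
  Position 2 ')': depth becomes 1
  Position 3 '(': depth becomes 2
  Position 4 '(': depth becomes 3
  Position 5 '(': depth becomes 4
  Position 6 '(': depth becomes 5
  Position 7 '(': depth becomes 6
  Position 8 ')': depth becomes 5
  Position 9 ')': depth becomes 4
  Position 10 ')': depth becomes 3
  Position 11 '(': depth becomes 4
  Position 12 ')': depth becomes 3
  Position 13 '(': depth becomes 4
  Position 14 ')': depth becomes 3
  Position 15 ')': depth becomes 2
  Position 16 ')': depth becomes 1
  Position 17 ')': depth becomes 0
Maximum depth reached: 6

6


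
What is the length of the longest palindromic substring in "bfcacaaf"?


Input: "bfcacaaf"
Checking substrings for palindromes:
  [2:5] "cac" (len 3) => palindrome
  [3:6] "aca" (len 3) => palindrome
  [5:7] "aa" (len 2) => palindrome
Longest palindromic substring: "cac" with length 3

3
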